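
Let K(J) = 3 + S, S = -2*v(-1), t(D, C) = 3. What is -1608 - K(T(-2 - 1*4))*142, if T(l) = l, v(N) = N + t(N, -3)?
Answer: -1466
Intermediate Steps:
v(N) = 3 + N (v(N) = N + 3 = 3 + N)
S = -4 (S = -2*(3 - 1) = -2*2 = -4)
K(J) = -1 (K(J) = 3 - 4 = -1)
-1608 - K(T(-2 - 1*4))*142 = -1608 - (-1)*142 = -1608 - 1*(-142) = -1608 + 142 = -1466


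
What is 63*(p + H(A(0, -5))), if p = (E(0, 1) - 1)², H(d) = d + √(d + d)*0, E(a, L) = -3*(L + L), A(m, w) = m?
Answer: 3087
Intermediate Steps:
E(a, L) = -6*L
H(d) = d (H(d) = d + √(2*d)*0 = d + (√2*√d)*0 = d + 0 = d)
p = 49 (p = (-6*1 - 1)² = (-6 - 1)² = (-7)² = 49)
63*(p + H(A(0, -5))) = 63*(49 + 0) = 63*49 = 3087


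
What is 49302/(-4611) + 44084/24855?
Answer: -340709962/38202135 ≈ -8.9186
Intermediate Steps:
49302/(-4611) + 44084/24855 = 49302*(-1/4611) + 44084*(1/24855) = -16434/1537 + 44084/24855 = -340709962/38202135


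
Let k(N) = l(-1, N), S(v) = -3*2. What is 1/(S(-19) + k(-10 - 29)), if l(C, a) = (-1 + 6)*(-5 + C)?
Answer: -1/36 ≈ -0.027778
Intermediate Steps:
S(v) = -6
l(C, a) = -25 + 5*C (l(C, a) = 5*(-5 + C) = -25 + 5*C)
k(N) = -30 (k(N) = -25 + 5*(-1) = -25 - 5 = -30)
1/(S(-19) + k(-10 - 29)) = 1/(-6 - 30) = 1/(-36) = -1/36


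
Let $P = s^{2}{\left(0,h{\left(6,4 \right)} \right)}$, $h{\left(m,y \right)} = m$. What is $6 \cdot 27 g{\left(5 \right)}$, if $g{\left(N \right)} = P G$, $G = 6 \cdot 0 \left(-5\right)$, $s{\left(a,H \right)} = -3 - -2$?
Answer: $0$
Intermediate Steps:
$s{\left(a,H \right)} = -1$ ($s{\left(a,H \right)} = -3 + 2 = -1$)
$P = 1$ ($P = \left(-1\right)^{2} = 1$)
$G = 0$ ($G = 0 \left(-5\right) = 0$)
$g{\left(N \right)} = 0$ ($g{\left(N \right)} = 1 \cdot 0 = 0$)
$6 \cdot 27 g{\left(5 \right)} = 6 \cdot 27 \cdot 0 = 162 \cdot 0 = 0$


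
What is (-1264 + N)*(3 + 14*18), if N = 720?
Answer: -138720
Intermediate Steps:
(-1264 + N)*(3 + 14*18) = (-1264 + 720)*(3 + 14*18) = -544*(3 + 252) = -544*255 = -138720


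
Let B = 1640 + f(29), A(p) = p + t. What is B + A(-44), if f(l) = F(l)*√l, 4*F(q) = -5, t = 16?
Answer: 1612 - 5*√29/4 ≈ 1605.3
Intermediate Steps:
F(q) = -5/4 (F(q) = (¼)*(-5) = -5/4)
A(p) = 16 + p (A(p) = p + 16 = 16 + p)
f(l) = -5*√l/4
B = 1640 - 5*√29/4 ≈ 1633.3
B + A(-44) = (1640 - 5*√29/4) + (16 - 44) = (1640 - 5*√29/4) - 28 = 1612 - 5*√29/4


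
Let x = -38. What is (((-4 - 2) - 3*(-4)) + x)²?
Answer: 1024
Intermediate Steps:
(((-4 - 2) - 3*(-4)) + x)² = (((-4 - 2) - 3*(-4)) - 38)² = ((-6 + 12) - 38)² = (6 - 38)² = (-32)² = 1024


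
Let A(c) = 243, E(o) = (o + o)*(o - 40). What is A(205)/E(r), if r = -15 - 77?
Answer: 81/8096 ≈ 0.010005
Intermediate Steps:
r = -92
E(o) = 2*o*(-40 + o) (E(o) = (2*o)*(-40 + o) = 2*o*(-40 + o))
A(205)/E(r) = 243/((2*(-92)*(-40 - 92))) = 243/((2*(-92)*(-132))) = 243/24288 = 243*(1/24288) = 81/8096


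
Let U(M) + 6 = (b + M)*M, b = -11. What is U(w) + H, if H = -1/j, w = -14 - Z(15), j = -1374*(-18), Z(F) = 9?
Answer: 19192031/24732 ≈ 776.00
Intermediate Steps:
j = 24732
w = -23 (w = -14 - 1*9 = -14 - 9 = -23)
H = -1/24732 ≈ -4.0433e-5
U(M) = -6 + M*(-11 + M) (U(M) = -6 + (-11 + M)*M = -6 + M*(-11 + M))
U(w) + H = (-6 + (-23)² - 11*(-23)) - 1/24732 = (-6 + 529 + 253) - 1/24732 = 776 - 1/24732 = 19192031/24732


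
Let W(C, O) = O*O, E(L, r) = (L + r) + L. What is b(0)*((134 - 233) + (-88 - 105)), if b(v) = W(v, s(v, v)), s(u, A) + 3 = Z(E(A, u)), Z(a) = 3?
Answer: 0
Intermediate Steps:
E(L, r) = r + 2*L
s(u, A) = 0 (s(u, A) = -3 + 3 = 0)
W(C, O) = O²
b(v) = 0 (b(v) = 0² = 0)
b(0)*((134 - 233) + (-88 - 105)) = 0*((134 - 233) + (-88 - 105)) = 0*(-99 - 193) = 0*(-292) = 0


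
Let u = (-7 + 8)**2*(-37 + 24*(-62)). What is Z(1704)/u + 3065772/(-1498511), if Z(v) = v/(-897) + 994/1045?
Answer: -76861973179874/37580595427375 ≈ -2.0453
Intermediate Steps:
Z(v) = 994/1045 - v/897 (Z(v) = v*(-1/897) + 994*(1/1045) = -v/897 + 994/1045 = 994/1045 - v/897)
u = -1525 (u = 1**2*(-37 - 1488) = 1*(-1525) = -1525)
Z(1704)/u + 3065772/(-1498511) = (994/1045 - 1/897*1704)/(-1525) + 3065772/(-1498511) = (994/1045 - 568/299)*(-1/1525) + 3065772*(-1/1498511) = -296354/312455*(-1/1525) - 3065772/1498511 = 296354/476493875 - 3065772/1498511 = -76861973179874/37580595427375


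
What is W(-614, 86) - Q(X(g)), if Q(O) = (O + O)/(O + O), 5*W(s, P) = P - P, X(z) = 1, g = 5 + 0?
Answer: -1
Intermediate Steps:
g = 5
W(s, P) = 0 (W(s, P) = (P - P)/5 = (1/5)*0 = 0)
Q(O) = 1 (Q(O) = (2*O)/((2*O)) = (2*O)*(1/(2*O)) = 1)
W(-614, 86) - Q(X(g)) = 0 - 1*1 = 0 - 1 = -1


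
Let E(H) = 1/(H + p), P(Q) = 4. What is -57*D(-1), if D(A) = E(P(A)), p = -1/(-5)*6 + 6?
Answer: -285/56 ≈ -5.0893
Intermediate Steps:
p = 36/5 (p = -1*(-⅕)*6 + 6 = (⅕)*6 + 6 = 6/5 + 6 = 36/5 ≈ 7.2000)
E(H) = 1/(36/5 + H) (E(H) = 1/(H + 36/5) = 1/(36/5 + H))
D(A) = 5/56 (D(A) = 5/(36 + 5*4) = 5/(36 + 20) = 5/56)
-57*D(-1) = -57*5/56 = -285/56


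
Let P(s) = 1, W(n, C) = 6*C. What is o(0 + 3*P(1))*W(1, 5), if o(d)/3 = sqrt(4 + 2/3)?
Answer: 30*sqrt(42) ≈ 194.42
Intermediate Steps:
o(d) = sqrt(42) (o(d) = 3*sqrt(4 + 2/3) = 3*sqrt(14/3) = 3*(sqrt(42)/3) = sqrt(42))
o(0 + 3*P(1))*W(1, 5) = sqrt(42)*(6*5) = sqrt(42)*30 = 30*sqrt(42)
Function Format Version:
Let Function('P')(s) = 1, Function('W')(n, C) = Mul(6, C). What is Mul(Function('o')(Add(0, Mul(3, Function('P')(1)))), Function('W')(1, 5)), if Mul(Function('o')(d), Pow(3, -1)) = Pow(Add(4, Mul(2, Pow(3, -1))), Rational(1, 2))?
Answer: Mul(30, Pow(42, Rational(1, 2))) ≈ 194.42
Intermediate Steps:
Function('o')(d) = Pow(42, Rational(1, 2)) (Function('o')(d) = Mul(3, Pow(Add(4, Mul(2, Pow(3, -1))), Rational(1, 2))) = Mul(3, Pow(Add(4, Mul(2, Rational(1, 3))), Rational(1, 2))) = Mul(3, Pow(Add(4, Rational(2, 3)), Rational(1, 2))) = Mul(3, Pow(Rational(14, 3), Rational(1, 2))) = Mul(3, Mul(Rational(1, 3), Pow(42, Rational(1, 2)))) = Pow(42, Rational(1, 2)))
Mul(Function('o')(Add(0, Mul(3, Function('P')(1)))), Function('W')(1, 5)) = Mul(Pow(42, Rational(1, 2)), Mul(6, 5)) = Mul(Pow(42, Rational(1, 2)), 30) = Mul(30, Pow(42, Rational(1, 2)))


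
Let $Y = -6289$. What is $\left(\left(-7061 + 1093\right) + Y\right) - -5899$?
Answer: $-6358$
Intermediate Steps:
$\left(\left(-7061 + 1093\right) + Y\right) - -5899 = \left(\left(-7061 + 1093\right) - 6289\right) - -5899 = \left(-5968 - 6289\right) + 5899 = -12257 + 5899 = -6358$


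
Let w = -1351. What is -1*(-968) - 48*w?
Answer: 65816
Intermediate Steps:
-1*(-968) - 48*w = -1*(-968) - 48*(-1351) = 968 + 64848 = 65816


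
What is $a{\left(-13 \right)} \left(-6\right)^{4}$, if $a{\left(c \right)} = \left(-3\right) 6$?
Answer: $-23328$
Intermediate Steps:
$a{\left(c \right)} = -18$
$a{\left(-13 \right)} \left(-6\right)^{4} = - 18 \left(-6\right)^{4} = \left(-18\right) 1296 = -23328$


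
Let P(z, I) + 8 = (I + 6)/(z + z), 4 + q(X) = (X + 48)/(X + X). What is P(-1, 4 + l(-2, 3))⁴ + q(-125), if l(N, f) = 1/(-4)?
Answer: 14066969821/512000 ≈ 27475.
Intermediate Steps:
l(N, f) = -¼
q(X) = -4 + (48 + X)/(2*X) (q(X) = -4 + (X + 48)/(X + X) = -4 + (48 + X)/((2*X)) = -4 + (48 + X)*(1/(2*X)) = -4 + (48 + X)/(2*X))
P(z, I) = -8 + (6 + I)/(2*z) (P(z, I) = -8 + (I + 6)/(z + z) = -8 + (6 + I)/((2*z)) = -8 + (6 + I)*(1/(2*z)) = -8 + (6 + I)/(2*z))
P(-1, 4 + l(-2, 3))⁴ + q(-125) = ((½)*(6 + (4 - ¼) - 16*(-1))/(-1))⁴ + (-7/2 + 24/(-125)) = ((½)*(-1)*(6 + 15/4 + 16))⁴ + (-7/2 + 24*(-1/125)) = ((½)*(-1)*(103/4))⁴ + (-7/2 - 24/125) = (-103/8)⁴ - 923/250 = 112550881/4096 - 923/250 = 14066969821/512000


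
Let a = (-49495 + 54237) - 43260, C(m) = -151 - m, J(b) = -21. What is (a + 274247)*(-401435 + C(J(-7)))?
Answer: -94660515885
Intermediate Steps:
a = -38518 (a = 4742 - 43260 = -38518)
(a + 274247)*(-401435 + C(J(-7))) = (-38518 + 274247)*(-401435 + (-151 - 1*(-21))) = 235729*(-401435 + (-151 + 21)) = 235729*(-401435 - 130) = 235729*(-401565) = -94660515885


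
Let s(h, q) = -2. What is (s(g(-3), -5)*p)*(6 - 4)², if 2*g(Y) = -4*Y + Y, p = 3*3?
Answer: -72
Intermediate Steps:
p = 9
g(Y) = -3*Y/2 (g(Y) = (-4*Y + Y)/2 = (-3*Y)/2 = -3*Y/2)
(s(g(-3), -5)*p)*(6 - 4)² = (-2*9)*(6 - 4)² = -18*2² = -18*4 = -72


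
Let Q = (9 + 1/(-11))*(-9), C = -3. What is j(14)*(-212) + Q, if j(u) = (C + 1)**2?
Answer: -10210/11 ≈ -928.18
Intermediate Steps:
j(u) = 4 (j(u) = (-3 + 1)**2 = (-2)**2 = 4)
Q = -882/11 (Q = (9 - 1/11)*(-9) = (98/11)*(-9) = -882/11 ≈ -80.182)
j(14)*(-212) + Q = 4*(-212) - 882/11 = -848 - 882/11 = -10210/11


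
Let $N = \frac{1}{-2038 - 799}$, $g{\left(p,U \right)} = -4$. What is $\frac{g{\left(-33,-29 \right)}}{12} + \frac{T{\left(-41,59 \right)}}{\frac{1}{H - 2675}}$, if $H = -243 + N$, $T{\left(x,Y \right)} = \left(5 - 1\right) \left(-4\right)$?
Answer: $\frac{397358779}{8511} \approx 46688.0$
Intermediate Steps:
$T{\left(x,Y \right)} = -16$ ($T{\left(x,Y \right)} = 4 \left(-4\right) = -16$)
$N = - \frac{1}{2837}$ ($N = \frac{1}{-2837} = - \frac{1}{2837} \approx -0.00035249$)
$H = - \frac{689392}{2837}$ ($H = -243 - \frac{1}{2837} = - \frac{689392}{2837} \approx -243.0$)
$\frac{g{\left(-33,-29 \right)}}{12} + \frac{T{\left(-41,59 \right)}}{\frac{1}{H - 2675}} = - \frac{4}{12} - \frac{16}{\frac{1}{- \frac{689392}{2837} - 2675}} = \left(-4\right) \frac{1}{12} - \frac{16}{\frac{1}{- \frac{8278367}{2837}}} = - \frac{1}{3} - \frac{16}{- \frac{2837}{8278367}} = - \frac{1}{3} - - \frac{132453872}{2837} = - \frac{1}{3} + \frac{132453872}{2837} = \frac{397358779}{8511}$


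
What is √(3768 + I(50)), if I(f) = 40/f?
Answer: 2*√23555/5 ≈ 61.391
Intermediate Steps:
√(3768 + I(50)) = √(3768 + 40/50) = √(3768 + 40*(1/50)) = √(3768 + ⅘) = √(18844/5) = 2*√23555/5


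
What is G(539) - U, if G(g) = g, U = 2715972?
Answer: -2715433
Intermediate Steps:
G(539) - U = 539 - 1*2715972 = 539 - 2715972 = -2715433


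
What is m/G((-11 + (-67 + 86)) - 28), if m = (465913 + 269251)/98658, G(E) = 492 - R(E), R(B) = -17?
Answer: 367582/25108461 ≈ 0.014640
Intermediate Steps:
G(E) = 509 (G(E) = 492 - 1*(-17) = 492 + 17 = 509)
m = 367582/49329 (m = 735164*(1/98658) = 367582/49329 ≈ 7.4516)
m/G((-11 + (-67 + 86)) - 28) = (367582/49329)/509 = (367582/49329)*(1/509) = 367582/25108461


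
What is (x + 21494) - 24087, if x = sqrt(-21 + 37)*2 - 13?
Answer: -2598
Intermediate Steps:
x = -5 (x = sqrt(16)*2 - 13 = 4*2 - 13 = 8 - 13 = -5)
(x + 21494) - 24087 = (-5 + 21494) - 24087 = 21489 - 24087 = -2598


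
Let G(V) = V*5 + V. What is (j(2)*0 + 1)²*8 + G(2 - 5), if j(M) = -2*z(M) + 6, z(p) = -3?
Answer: -10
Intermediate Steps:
j(M) = 12 (j(M) = -2*(-3) + 6 = 6 + 6 = 12)
G(V) = 6*V (G(V) = 5*V + V = 6*V)
(j(2)*0 + 1)²*8 + G(2 - 5) = (12*0 + 1)²*8 + 6*(2 - 5) = (0 + 1)²*8 + 6*(-3) = 1²*8 - 18 = 1*8 - 18 = 8 - 18 = -10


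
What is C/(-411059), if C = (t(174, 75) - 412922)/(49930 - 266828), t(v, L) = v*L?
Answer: -18176/4052630681 ≈ -4.4850e-6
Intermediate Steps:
t(v, L) = L*v
C = 18176/9859 (C = (75*174 - 412922)/(49930 - 266828) = (13050 - 412922)/(-216898) = -399872*(-1/216898) = 18176/9859 ≈ 1.8436)
C/(-411059) = (18176/9859)/(-411059) = (18176/9859)*(-1/411059) = -18176/4052630681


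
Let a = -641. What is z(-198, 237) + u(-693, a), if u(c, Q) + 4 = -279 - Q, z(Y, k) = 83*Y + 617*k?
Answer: 130153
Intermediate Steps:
u(c, Q) = -283 - Q (u(c, Q) = -4 + (-279 - Q) = -283 - Q)
z(-198, 237) + u(-693, a) = (83*(-198) + 617*237) + (-283 - 1*(-641)) = (-16434 + 146229) + (-283 + 641) = 129795 + 358 = 130153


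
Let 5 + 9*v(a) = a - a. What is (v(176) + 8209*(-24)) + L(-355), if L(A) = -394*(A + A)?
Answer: 744511/9 ≈ 82724.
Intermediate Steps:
L(A) = -788*A
v(a) = -5/9 (v(a) = -5/9 + (a - a)/9 = -5/9 + (⅑)*0 = -5/9 + 0 = -5/9)
(v(176) + 8209*(-24)) + L(-355) = (-5/9 + 8209*(-24)) - 788*(-355) = (-5/9 - 197016) + 279740 = -1773149/9 + 279740 = 744511/9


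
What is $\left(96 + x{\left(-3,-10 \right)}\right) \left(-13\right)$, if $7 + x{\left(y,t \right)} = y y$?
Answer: $-1274$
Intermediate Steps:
$x{\left(y,t \right)} = -7 + y^{2}$ ($x{\left(y,t \right)} = -7 + y y = -7 + y^{2}$)
$\left(96 + x{\left(-3,-10 \right)}\right) \left(-13\right) = \left(96 - \left(7 - \left(-3\right)^{2}\right)\right) \left(-13\right) = \left(96 + \left(-7 + 9\right)\right) \left(-13\right) = \left(96 + 2\right) \left(-13\right) = 98 \left(-13\right) = -1274$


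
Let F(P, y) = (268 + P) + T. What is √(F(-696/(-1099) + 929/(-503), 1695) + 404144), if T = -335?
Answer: 3*√13719922946957038/552797 ≈ 635.67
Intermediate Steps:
F(P, y) = -67 + P (F(P, y) = (268 + P) - 335 = -67 + P)
√(F(-696/(-1099) + 929/(-503), 1695) + 404144) = √((-67 + (-696/(-1099) + 929/(-503))) + 404144) = √((-67 + (-696*(-1/1099) + 929*(-1/503))) + 404144) = √((-67 + (696/1099 - 929/503)) + 404144) = √((-67 - 670883/552797) + 404144) = √(-37708282/552797 + 404144) = √(223371882486/552797) = 3*√13719922946957038/552797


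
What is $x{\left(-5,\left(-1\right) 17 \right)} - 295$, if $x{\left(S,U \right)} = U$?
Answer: $-312$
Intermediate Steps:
$x{\left(-5,\left(-1\right) 17 \right)} - 295 = \left(-1\right) 17 - 295 = -17 - 295 = -312$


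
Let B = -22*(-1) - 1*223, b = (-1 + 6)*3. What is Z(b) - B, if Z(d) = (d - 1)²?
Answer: 397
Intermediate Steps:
b = 15 (b = 5*3 = 15)
B = -201 (B = 22 - 223 = -201)
Z(d) = (-1 + d)²
Z(b) - B = (-1 + 15)² - 1*(-201) = 14² + 201 = 196 + 201 = 397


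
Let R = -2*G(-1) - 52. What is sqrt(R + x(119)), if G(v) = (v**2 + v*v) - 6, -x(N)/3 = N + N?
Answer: I*sqrt(758) ≈ 27.532*I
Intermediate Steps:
x(N) = -6*N (x(N) = -3*(N + N) = -6*N)
G(v) = -6 + 2*v**2 (G(v) = (v**2 + v**2) - 6 = 2*v**2 - 6 = -6 + 2*v**2)
R = -44 (R = -2*(-6 + 2*(-1)**2) - 52 = -2*(-6 + 2*1) - 52 = -2*(-6 + 2) - 52 = -2*(-4) - 52 = 8 - 52 = -44)
sqrt(R + x(119)) = sqrt(-44 - 6*119) = sqrt(-44 - 714) = sqrt(-758) = I*sqrt(758)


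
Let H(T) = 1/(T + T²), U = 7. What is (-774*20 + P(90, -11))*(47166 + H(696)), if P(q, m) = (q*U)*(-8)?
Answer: -19563077667015/20213 ≈ -9.6785e+8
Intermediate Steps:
P(q, m) = -56*q (P(q, m) = (q*7)*(-8) = (7*q)*(-8) = -56*q)
(-774*20 + P(90, -11))*(47166 + H(696)) = (-774*20 - 56*90)*(47166 + 1/(696*(1 + 696))) = (-15480 - 5040)*(47166 + (1/696)/697) = -20520*(47166 + (1/696)*(1/697)) = -20520*(47166 + 1/485112) = -20520*22880792593/485112 = -19563077667015/20213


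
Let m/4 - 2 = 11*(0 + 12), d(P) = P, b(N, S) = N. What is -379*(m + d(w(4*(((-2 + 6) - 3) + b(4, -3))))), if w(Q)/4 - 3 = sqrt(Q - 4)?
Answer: -213756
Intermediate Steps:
w(Q) = 12 + 4*sqrt(-4 + Q) (w(Q) = 12 + 4*sqrt(Q - 4) = 12 + 4*sqrt(-4 + Q))
m = 536 (m = 8 + 4*(11*(0 + 12)) = 8 + 4*(11*12) = 8 + 4*132 = 8 + 528 = 536)
-379*(m + d(w(4*(((-2 + 6) - 3) + b(4, -3))))) = -379*(536 + (12 + 4*sqrt(-4 + 4*(((-2 + 6) - 3) + 4)))) = -379*(536 + (12 + 4*sqrt(-4 + 4*((4 - 3) + 4)))) = -379*(536 + (12 + 4*sqrt(-4 + 4*(1 + 4)))) = -379*(536 + (12 + 4*sqrt(-4 + 4*5))) = -379*(536 + (12 + 4*sqrt(-4 + 20))) = -379*(536 + (12 + 4*sqrt(16))) = -379*(536 + (12 + 4*4)) = -379*(536 + (12 + 16)) = -379*(536 + 28) = -379*564 = -213756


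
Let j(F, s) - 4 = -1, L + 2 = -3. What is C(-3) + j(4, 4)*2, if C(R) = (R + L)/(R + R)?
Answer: 22/3 ≈ 7.3333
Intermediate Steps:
L = -5 (L = -2 - 3 = -5)
j(F, s) = 3 (j(F, s) = 4 - 1 = 3)
C(R) = (-5 + R)/(2*R) (C(R) = (R - 5)/(R + R) = (-5 + R)/((2*R)) = (-5 + R)*(1/(2*R)) = (-5 + R)/(2*R))
C(-3) + j(4, 4)*2 = (½)*(-5 - 3)/(-3) + 3*2 = (½)*(-⅓)*(-8) + 6 = 4/3 + 6 = 22/3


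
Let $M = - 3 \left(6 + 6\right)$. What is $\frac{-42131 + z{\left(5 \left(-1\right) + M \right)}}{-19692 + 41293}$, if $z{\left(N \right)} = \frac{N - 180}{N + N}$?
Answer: $- \frac{3454521}{1771282} \approx -1.9503$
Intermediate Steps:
$M = -36$ ($M = \left(-3\right) 12 = -36$)
$z{\left(N \right)} = \frac{-180 + N}{2 N}$
$\frac{-42131 + z{\left(5 \left(-1\right) + M \right)}}{-19692 + 41293} = \frac{-42131 + \frac{-180 + \left(5 \left(-1\right) - 36\right)}{2 \left(5 \left(-1\right) - 36\right)}}{-19692 + 41293} = \frac{-42131 + \frac{-180 - 41}{2 \left(-5 - 36\right)}}{21601} = \left(-42131 + \frac{-180 - 41}{2 \left(-41\right)}\right) \frac{1}{21601} = \left(-42131 + \frac{1}{2} \left(- \frac{1}{41}\right) \left(-221\right)\right) \frac{1}{21601} = \left(-42131 + \frac{221}{82}\right) \frac{1}{21601} = \left(- \frac{3454521}{82}\right) \frac{1}{21601} = - \frac{3454521}{1771282}$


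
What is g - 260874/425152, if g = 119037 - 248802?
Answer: -27585055077/212576 ≈ -1.2977e+5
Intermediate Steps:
g = -129765
g - 260874/425152 = -129765 - 260874/425152 = -129765 - 1*130437/212576 = -129765 - 130437/212576 = -27585055077/212576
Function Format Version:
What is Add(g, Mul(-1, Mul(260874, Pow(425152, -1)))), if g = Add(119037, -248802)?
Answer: Rational(-27585055077, 212576) ≈ -1.2977e+5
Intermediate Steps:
g = -129765
Add(g, Mul(-1, Mul(260874, Pow(425152, -1)))) = Add(-129765, Mul(-1, Mul(260874, Pow(425152, -1)))) = Add(-129765, Mul(-1, Mul(260874, Rational(1, 425152)))) = Add(-129765, Mul(-1, Rational(130437, 212576))) = Add(-129765, Rational(-130437, 212576)) = Rational(-27585055077, 212576)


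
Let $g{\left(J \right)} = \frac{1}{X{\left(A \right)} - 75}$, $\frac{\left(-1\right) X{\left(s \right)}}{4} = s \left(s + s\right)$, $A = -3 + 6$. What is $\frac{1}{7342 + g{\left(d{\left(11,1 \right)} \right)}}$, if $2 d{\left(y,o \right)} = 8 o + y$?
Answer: $\frac{147}{1079273} \approx 0.0001362$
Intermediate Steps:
$A = 3$
$X{\left(s \right)} = - 8 s^{2}$ ($X{\left(s \right)} = - 4 s \left(s + s\right) = - 4 s 2 s = - 4 \cdot 2 s^{2} = - 8 s^{2}$)
$d{\left(y,o \right)} = \frac{y}{2} + 4 o$ ($d{\left(y,o \right)} = \frac{8 o + y}{2} = \frac{y + 8 o}{2} = \frac{y}{2} + 4 o$)
$g{\left(J \right)} = - \frac{1}{147}$ ($g{\left(J \right)} = \frac{1}{- 8 \cdot 3^{2} - 75} = \frac{1}{\left(-8\right) 9 - 75} = \frac{1}{-72 - 75} = \frac{1}{-147} = - \frac{1}{147}$)
$\frac{1}{7342 + g{\left(d{\left(11,1 \right)} \right)}} = \frac{1}{7342 - \frac{1}{147}} = \frac{1}{\frac{1079273}{147}} = \frac{147}{1079273}$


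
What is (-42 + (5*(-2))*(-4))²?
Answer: 4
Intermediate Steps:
(-42 + (5*(-2))*(-4))² = (-42 - 10*(-4))² = (-42 + 40)² = (-2)² = 4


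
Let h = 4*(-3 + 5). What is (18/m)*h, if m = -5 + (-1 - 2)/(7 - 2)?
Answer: -180/7 ≈ -25.714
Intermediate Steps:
h = 8 (h = 4*2 = 8)
m = -28/5 (m = -5 - 3/5 = -5 - 3*⅕ = -5 - ⅗ = -28/5 ≈ -5.6000)
(18/m)*h = (18/(-28/5))*8 = (18*(-5/28))*8 = -45/14*8 = -180/7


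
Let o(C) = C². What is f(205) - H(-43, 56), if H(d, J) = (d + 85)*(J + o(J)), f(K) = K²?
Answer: -92039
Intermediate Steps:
H(d, J) = (85 + d)*(J + J²) (H(d, J) = (d + 85)*(J + J²) = (85 + d)*(J + J²))
f(205) - H(-43, 56) = 205² - 56*(85 - 43 + 85*56 + 56*(-43)) = 42025 - 56*(85 - 43 + 4760 - 2408) = 42025 - 56*2394 = 42025 - 1*134064 = 42025 - 134064 = -92039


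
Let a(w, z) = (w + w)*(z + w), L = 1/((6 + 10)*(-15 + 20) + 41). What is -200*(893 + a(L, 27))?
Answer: -2616189800/14641 ≈ -1.7869e+5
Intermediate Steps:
L = 1/121 (L = 1/(16*5 + 41) = 1/(80 + 41) = 1/121 ≈ 0.0082645)
a(w, z) = 2*w*(w + z) (a(w, z) = (2*w)*(w + z) = 2*w*(w + z))
-200*(893 + a(L, 27)) = -200*(893 + 2*(1/121)*(1/121 + 27)) = -200*(893 + 2*(1/121)*(3268/121)) = -200*(893 + 6536/14641) = -200*13080949/14641 = -2616189800/14641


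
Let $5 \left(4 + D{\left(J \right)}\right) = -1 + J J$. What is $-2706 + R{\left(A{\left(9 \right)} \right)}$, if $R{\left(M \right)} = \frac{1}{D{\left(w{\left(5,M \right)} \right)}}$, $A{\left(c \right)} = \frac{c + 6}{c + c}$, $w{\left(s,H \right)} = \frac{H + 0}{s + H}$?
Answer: $- \frac{2782013}{1028} \approx -2706.2$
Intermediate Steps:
$w{\left(s,H \right)} = \frac{H}{H + s}$
$D{\left(J \right)} = - \frac{21}{5} + \frac{J^{2}}{5}$ ($D{\left(J \right)} = -4 + \frac{-1 + J J}{5} = -4 + \frac{-1 + J^{2}}{5} = -4 + \left(- \frac{1}{5} + \frac{J^{2}}{5}\right) = - \frac{21}{5} + \frac{J^{2}}{5}$)
$A{\left(c \right)} = \frac{6 + c}{2 c}$
$R{\left(M \right)} = \frac{1}{- \frac{21}{5} + \frac{M^{2}}{5 \left(5 + M\right)^{2}}}$ ($R{\left(M \right)} = \frac{1}{- \frac{21}{5} + \frac{\left(\frac{M}{M + 5}\right)^{2}}{5}} = \frac{1}{- \frac{21}{5} + \frac{\left(\frac{M}{5 + M}\right)^{2}}{5}} = \frac{1}{- \frac{21}{5} + \frac{M^{2} \frac{1}{\left(5 + M\right)^{2}}}{5}} = \frac{1}{- \frac{21}{5} + \frac{M^{2}}{5 \left(5 + M\right)^{2}}}$)
$-2706 + R{\left(A{\left(9 \right)} \right)} = -2706 + \frac{5 \left(5 + \frac{6 + 9}{2 \cdot 9}\right)^{2}}{\left(\frac{6 + 9}{2 \cdot 9}\right)^{2} - 21 \left(5 + \frac{6 + 9}{2 \cdot 9}\right)^{2}} = -2706 + \frac{5 \left(5 + \frac{1}{2} \cdot \frac{1}{9} \cdot 15\right)^{2}}{\left(\frac{1}{2} \cdot \frac{1}{9} \cdot 15\right)^{2} - 21 \left(5 + \frac{1}{2} \cdot \frac{1}{9} \cdot 15\right)^{2}} = -2706 + \frac{5 \left(5 + \frac{5}{6}\right)^{2}}{\left(\frac{5}{6}\right)^{2} - 21 \left(5 + \frac{5}{6}\right)^{2}} = -2706 + \frac{5 \left(\frac{35}{6}\right)^{2}}{\frac{25}{36} - 21 \left(\frac{35}{6}\right)^{2}} = -2706 + 5 \cdot \frac{1225}{36} \frac{1}{\frac{25}{36} - \frac{8575}{12}} = -2706 + 5 \cdot \frac{1225}{36} \frac{1}{- \frac{6425}{9}} = -2706 + 5 \cdot \frac{1225}{36} \left(- \frac{9}{6425}\right) = -2706 - \frac{245}{1028} = - \frac{2782013}{1028}$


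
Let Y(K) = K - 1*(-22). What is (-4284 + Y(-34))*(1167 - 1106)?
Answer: -262056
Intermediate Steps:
Y(K) = 22 + K (Y(K) = K + 22 = 22 + K)
(-4284 + Y(-34))*(1167 - 1106) = (-4284 + (22 - 34))*(1167 - 1106) = (-4284 - 12)*61 = -4296*61 = -262056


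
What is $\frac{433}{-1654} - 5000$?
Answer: $- \frac{8270433}{1654} \approx -5000.3$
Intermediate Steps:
$\frac{433}{-1654} - 5000 = 433 \left(- \frac{1}{1654}\right) - 5000 = - \frac{433}{1654} - 5000 = - \frac{8270433}{1654}$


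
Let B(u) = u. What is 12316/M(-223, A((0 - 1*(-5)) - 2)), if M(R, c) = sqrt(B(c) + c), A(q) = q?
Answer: 6158*sqrt(6)/3 ≈ 5028.0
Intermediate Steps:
M(R, c) = sqrt(2)*sqrt(c) (M(R, c) = sqrt(c + c) = sqrt(2*c) = sqrt(2)*sqrt(c))
12316/M(-223, A((0 - 1*(-5)) - 2)) = 12316/((sqrt(2)*sqrt((0 - 1*(-5)) - 2))) = 12316/((sqrt(2)*sqrt((0 + 5) - 2))) = 12316/((sqrt(2)*sqrt(5 - 2))) = 12316/((sqrt(2)*sqrt(3))) = 12316/(sqrt(6)) = 12316*(sqrt(6)/6) = 6158*sqrt(6)/3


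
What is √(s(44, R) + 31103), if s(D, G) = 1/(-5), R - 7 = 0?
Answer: √777570/5 ≈ 176.36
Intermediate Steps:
R = 7 (R = 7 + 0 = 7)
s(D, G) = -⅕
√(s(44, R) + 31103) = √(-⅕ + 31103) = √(155514/5) = √777570/5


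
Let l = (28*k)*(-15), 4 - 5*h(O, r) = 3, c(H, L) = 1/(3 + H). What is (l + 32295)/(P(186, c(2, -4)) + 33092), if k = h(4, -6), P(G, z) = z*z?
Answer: 268425/275767 ≈ 0.97338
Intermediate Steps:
h(O, r) = 1/5 (h(O, r) = 4/5 - 1/5*3 = 4/5 - 3/5 = 1/5)
P(G, z) = z**2
k = 1/5 ≈ 0.20000
l = -84 (l = (28*(1/5))*(-15) = (28/5)*(-15) = -84)
(l + 32295)/(P(186, c(2, -4)) + 33092) = (-84 + 32295)/((1/(3 + 2))**2 + 33092) = 32211/((1/5)**2 + 33092) = 32211/(1/25 + 33092) = 32211/(827301/25) = 32211*(25/827301) = 268425/275767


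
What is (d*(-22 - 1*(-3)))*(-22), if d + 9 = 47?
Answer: 15884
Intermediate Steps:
d = 38 (d = -9 + 47 = 38)
(d*(-22 - 1*(-3)))*(-22) = (38*(-22 - 1*(-3)))*(-22) = (38*(-22 + 3))*(-22) = (38*(-19))*(-22) = -722*(-22) = 15884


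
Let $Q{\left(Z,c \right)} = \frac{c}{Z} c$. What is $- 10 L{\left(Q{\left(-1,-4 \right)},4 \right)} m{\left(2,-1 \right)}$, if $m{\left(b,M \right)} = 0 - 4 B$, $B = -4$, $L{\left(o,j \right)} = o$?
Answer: $2560$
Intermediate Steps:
$Q{\left(Z,c \right)} = \frac{c^{2}}{Z}$
$m{\left(b,M \right)} = 16$ ($m{\left(b,M \right)} = 0 - -16 = 0 + 16 = 16$)
$- 10 L{\left(Q{\left(-1,-4 \right)},4 \right)} m{\left(2,-1 \right)} = - 10 \frac{\left(-4\right)^{2}}{-1} \cdot 16 = - 10 \left(\left(-1\right) 16\right) 16 = \left(-10\right) \left(-16\right) 16 = 160 \cdot 16 = 2560$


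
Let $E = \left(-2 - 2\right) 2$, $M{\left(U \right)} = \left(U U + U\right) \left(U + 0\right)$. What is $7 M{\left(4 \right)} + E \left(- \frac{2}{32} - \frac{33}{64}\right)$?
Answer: $\frac{4517}{8} \approx 564.63$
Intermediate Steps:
$M{\left(U \right)} = U \left(U + U^{2}\right)$ ($M{\left(U \right)} = \left(U^{2} + U\right) U = \left(U + U^{2}\right) U = U \left(U + U^{2}\right)$)
$E = -8$ ($E = \left(-4\right) 2 = -8$)
$7 M{\left(4 \right)} + E \left(- \frac{2}{32} - \frac{33}{64}\right) = 7 \cdot 4^{2} \left(1 + 4\right) - 8 \left(- \frac{2}{32} - \frac{33}{64}\right) = 7 \cdot 16 \cdot 5 - 8 \left(\left(-2\right) \frac{1}{32} - \frac{33}{64}\right) = 7 \cdot 80 - 8 \left(- \frac{1}{16} - \frac{33}{64}\right) = 560 - - \frac{37}{8} = 560 + \frac{37}{8} = \frac{4517}{8}$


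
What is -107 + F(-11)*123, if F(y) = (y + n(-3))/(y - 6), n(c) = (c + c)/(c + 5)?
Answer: -97/17 ≈ -5.7059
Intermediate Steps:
n(c) = 2*c/(5 + c) (n(c) = (2*c)/(5 + c) = 2*c/(5 + c))
F(y) = (-3 + y)/(-6 + y) (F(y) = (y + 2*(-3)/(5 - 3))/(y - 6) = (y + 2*(-3)/2)/(-6 + y) = (y + 2*(-3)*(½))/(-6 + y) = (y - 3)/(-6 + y) = (-3 + y)/(-6 + y))
-107 + F(-11)*123 = -107 + ((-3 - 11)/(-6 - 11))*123 = -107 + (-14/(-17))*123 = -107 - 1/17*(-14)*123 = -107 + (14/17)*123 = -107 + 1722/17 = -97/17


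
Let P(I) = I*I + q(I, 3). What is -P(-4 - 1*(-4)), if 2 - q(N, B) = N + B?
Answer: 1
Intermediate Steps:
q(N, B) = 2 - B - N (q(N, B) = 2 - (N + B) = 2 - (B + N) = 2 + (-B - N) = 2 - B - N)
P(I) = -1 + I² - I (P(I) = I*I + (2 - 1*3 - I) = I² + (2 - 3 - I) = I² + (-1 - I) = -1 + I² - I)
-P(-4 - 1*(-4)) = -(-1 + (-4 - 1*(-4))² - (-4 - 1*(-4))) = -(-1 + (-4 + 4)² - (-4 + 4)) = -(-1 + 0² - 1*0) = -(-1 + 0 + 0) = -1*(-1) = 1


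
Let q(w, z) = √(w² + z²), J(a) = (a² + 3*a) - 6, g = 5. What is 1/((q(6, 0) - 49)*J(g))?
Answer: -1/1462 ≈ -0.00068399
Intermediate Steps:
J(a) = -6 + a² + 3*a
1/((q(6, 0) - 49)*J(g)) = 1/((√(6² + 0²) - 49)*(-6 + 5² + 3*5)) = 1/((√(36 + 0) - 49)*(-6 + 25 + 15)) = 1/((√36 - 49)*34) = 1/((6 - 49)*34) = 1/(-43*34) = 1/(-1462) = -1/1462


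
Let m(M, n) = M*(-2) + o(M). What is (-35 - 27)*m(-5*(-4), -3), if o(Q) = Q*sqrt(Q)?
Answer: 2480 - 2480*sqrt(5) ≈ -3065.4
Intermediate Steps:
o(Q) = Q**(3/2)
m(M, n) = M**(3/2) - 2*M (m(M, n) = M*(-2) + M**(3/2) = -2*M + M**(3/2) = M**(3/2) - 2*M)
(-35 - 27)*m(-5*(-4), -3) = (-35 - 27)*((-5*(-4))**(3/2) - (-10)*(-4)) = -62*(20**(3/2) - 2*20) = -62*(40*sqrt(5) - 40) = -62*(-40 + 40*sqrt(5)) = 2480 - 2480*sqrt(5)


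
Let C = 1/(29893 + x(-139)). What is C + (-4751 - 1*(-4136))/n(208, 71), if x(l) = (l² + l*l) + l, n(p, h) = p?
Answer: -10515833/3556592 ≈ -2.9567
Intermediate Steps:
x(l) = l + 2*l² (x(l) = (l² + l²) + l = 2*l² + l = l + 2*l²)
C = 1/68396 (C = 1/(29893 - 139*(1 + 2*(-139))) = 1/(29893 - 139*(1 - 278)) = 1/(29893 - 139*(-277)) = 1/(29893 + 38503) = 1/68396 ≈ 1.4621e-5)
C + (-4751 - 1*(-4136))/n(208, 71) = 1/68396 + (-4751 - 1*(-4136))/208 = 1/68396 + (-4751 + 4136)*(1/208) = 1/68396 - 615*1/208 = 1/68396 - 615/208 = -10515833/3556592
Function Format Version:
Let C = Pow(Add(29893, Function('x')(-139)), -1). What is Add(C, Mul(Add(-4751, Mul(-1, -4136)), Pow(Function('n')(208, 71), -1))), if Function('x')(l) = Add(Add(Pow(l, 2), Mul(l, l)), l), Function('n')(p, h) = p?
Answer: Rational(-10515833, 3556592) ≈ -2.9567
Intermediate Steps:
Function('x')(l) = Add(l, Mul(2, Pow(l, 2))) (Function('x')(l) = Add(Add(Pow(l, 2), Pow(l, 2)), l) = Add(Mul(2, Pow(l, 2)), l) = Add(l, Mul(2, Pow(l, 2))))
C = Rational(1, 68396) (C = Pow(Add(29893, Mul(-139, Add(1, Mul(2, -139)))), -1) = Pow(Add(29893, Mul(-139, Add(1, -278))), -1) = Pow(Add(29893, Mul(-139, -277)), -1) = Pow(Add(29893, 38503), -1) = Pow(68396, -1) = Rational(1, 68396) ≈ 1.4621e-5)
Add(C, Mul(Add(-4751, Mul(-1, -4136)), Pow(Function('n')(208, 71), -1))) = Add(Rational(1, 68396), Mul(Add(-4751, Mul(-1, -4136)), Pow(208, -1))) = Add(Rational(1, 68396), Mul(Add(-4751, 4136), Rational(1, 208))) = Add(Rational(1, 68396), Mul(-615, Rational(1, 208))) = Add(Rational(1, 68396), Rational(-615, 208)) = Rational(-10515833, 3556592)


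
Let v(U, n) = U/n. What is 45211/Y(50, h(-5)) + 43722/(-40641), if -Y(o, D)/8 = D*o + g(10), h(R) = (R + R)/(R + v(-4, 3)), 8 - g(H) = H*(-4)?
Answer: -11918214827/261402912 ≈ -45.593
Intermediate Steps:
g(H) = 8 + 4*H (g(H) = 8 - H*(-4) = 8 - (-4)*H = 8 + 4*H)
h(R) = 2*R/(-4/3 + R) (h(R) = (R + R)/(R - 4/3) = (2*R)/(R - 4*⅓) = (2*R)/(R - 4/3) = (2*R)/(-4/3 + R) = 2*R/(-4/3 + R))
Y(o, D) = -384 - 8*D*o (Y(o, D) = -8*(D*o + (8 + 4*10)) = -8*(D*o + (8 + 40)) = -8*(D*o + 48) = -8*(48 + D*o) = -384 - 8*D*o)
45211/Y(50, h(-5)) + 43722/(-40641) = 45211/(-384 - 8*6*(-5)/(-4 + 3*(-5))*50) + 43722/(-40641) = 45211/(-384 - 8*6*(-5)/(-4 - 15)*50) + 43722*(-1/40641) = 45211/(-384 - 8*6*(-5)/(-19)*50) - 14574/13547 = 45211/(-384 - 8*6*(-5)*(-1/19)*50) - 14574/13547 = 45211/(-384 - 8*30/19*50) - 14574/13547 = 45211/(-384 - 12000/19) - 14574/13547 = 45211/(-19296/19) - 14574/13547 = 45211*(-19/19296) - 14574/13547 = -859009/19296 - 14574/13547 = -11918214827/261402912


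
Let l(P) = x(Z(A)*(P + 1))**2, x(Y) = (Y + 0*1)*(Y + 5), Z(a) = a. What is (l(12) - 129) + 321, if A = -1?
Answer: 11008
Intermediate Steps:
x(Y) = Y*(5 + Y) (x(Y) = (Y + 0)*(5 + Y) = Y*(5 + Y))
l(P) = (-1 - P)**2*(4 - P)**2 (l(P) = ((-(P + 1))*(5 - (P + 1)))**2 = ((-(1 + P))*(5 - (1 + P)))**2 = ((-1 - P)*(5 + (-1 - P)))**2 = ((-1 - P)*(4 - P))**2 = (-1 - P)**2*(4 - P)**2)
(l(12) - 129) + 321 = ((1 + 12)**2*(4 - 1*12)**2 - 129) + 321 = (13**2*(4 - 12)**2 - 129) + 321 = (169*(-8)**2 - 129) + 321 = (169*64 - 129) + 321 = (10816 - 129) + 321 = 10687 + 321 = 11008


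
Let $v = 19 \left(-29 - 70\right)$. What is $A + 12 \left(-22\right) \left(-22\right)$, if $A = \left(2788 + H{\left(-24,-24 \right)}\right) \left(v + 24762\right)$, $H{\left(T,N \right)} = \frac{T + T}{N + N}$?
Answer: $63820917$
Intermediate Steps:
$H{\left(T,N \right)} = \frac{T}{N}$ ($H{\left(T,N \right)} = \frac{2 T}{2 N} = 2 T \frac{1}{2 N} = \frac{T}{N}$)
$v = -1881$ ($v = 19 \left(-99\right) = -1881$)
$A = 63815109$ ($A = \left(2788 - \frac{24}{-24}\right) \left(-1881 + 24762\right) = \left(2788 - -1\right) 22881 = \left(2788 + 1\right) 22881 = 2789 \cdot 22881 = 63815109$)
$A + 12 \left(-22\right) \left(-22\right) = 63815109 + 12 \left(-22\right) \left(-22\right) = 63815109 - -5808 = 63815109 + 5808 = 63820917$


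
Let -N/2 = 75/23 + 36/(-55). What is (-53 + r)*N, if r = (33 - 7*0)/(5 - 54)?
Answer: 495492/1771 ≈ 279.78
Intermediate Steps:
r = -33/49 (r = (33 + 0)/(-49) = 33*(-1/49) = -33/49 ≈ -0.67347)
N = -6594/1265 (N = -2*(75/23 + 36/(-55)) = -2*(75*(1/23) + 36*(-1/55)) = -2*(75/23 - 36/55) = -2*3297/1265 = -6594/1265 ≈ -5.2126)
(-53 + r)*N = (-53 - 33/49)*(-6594/1265) = -2630/49*(-6594/1265) = 495492/1771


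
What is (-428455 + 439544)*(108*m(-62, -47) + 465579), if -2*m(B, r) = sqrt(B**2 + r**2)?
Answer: 5162805531 - 598806*sqrt(6053) ≈ 5.1162e+9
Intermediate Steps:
m(B, r) = -sqrt(B**2 + r**2)/2
(-428455 + 439544)*(108*m(-62, -47) + 465579) = (-428455 + 439544)*(108*(-sqrt((-62)**2 + (-47)**2)/2) + 465579) = 11089*(108*(-sqrt(3844 + 2209)/2) + 465579) = 11089*(108*(-sqrt(6053)/2) + 465579) = 11089*(-54*sqrt(6053) + 465579) = 11089*(465579 - 54*sqrt(6053)) = 5162805531 - 598806*sqrt(6053)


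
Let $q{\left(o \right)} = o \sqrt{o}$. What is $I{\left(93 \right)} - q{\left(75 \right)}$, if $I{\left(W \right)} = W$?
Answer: $93 - 375 \sqrt{3} \approx -556.52$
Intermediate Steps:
$q{\left(o \right)} = o^{\frac{3}{2}}$
$I{\left(93 \right)} - q{\left(75 \right)} = 93 - 75^{\frac{3}{2}} = 93 - 375 \sqrt{3}$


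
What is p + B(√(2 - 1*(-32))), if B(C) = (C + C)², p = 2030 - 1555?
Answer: 611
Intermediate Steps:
p = 475
B(C) = 4*C² (B(C) = (2*C)² = 4*C²)
p + B(√(2 - 1*(-32))) = 475 + 4*(√(2 - 1*(-32)))² = 475 + 4*(√(2 + 32))² = 475 + 4*(√34)² = 475 + 4*34 = 475 + 136 = 611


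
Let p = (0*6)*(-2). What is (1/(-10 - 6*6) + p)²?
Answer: 1/2116 ≈ 0.00047259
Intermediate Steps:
p = 0 (p = 0*(-2) = 0)
(1/(-10 - 6*6) + p)² = (1/(-10 - 6*6) + 0)² = (1/(-10 - 36) + 0)² = (1/(-46) + 0)² = (-1/46 + 0)² = (-1/46)² = 1/2116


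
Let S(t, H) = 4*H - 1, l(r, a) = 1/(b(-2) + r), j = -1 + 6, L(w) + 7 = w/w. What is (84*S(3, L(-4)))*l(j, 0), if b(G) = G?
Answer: -700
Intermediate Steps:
L(w) = -6 (L(w) = -7 + w/w = -7 + 1 = -6)
j = 5
l(r, a) = 1/(-2 + r)
S(t, H) = -1 + 4*H
(84*S(3, L(-4)))*l(j, 0) = (84*(-1 + 4*(-6)))/(-2 + 5) = (84*(-1 - 24))/3 = (84*(-25))*(⅓) = -2100*⅓ = -700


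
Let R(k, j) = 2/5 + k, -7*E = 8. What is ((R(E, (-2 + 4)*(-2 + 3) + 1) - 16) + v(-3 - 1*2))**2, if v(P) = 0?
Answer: 343396/1225 ≈ 280.32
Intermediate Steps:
E = -8/7 (E = -1/7*8 = -8/7 ≈ -1.1429)
R(k, j) = 2/5 + k (R(k, j) = 2*(1/5) + k = 2/5 + k)
((R(E, (-2 + 4)*(-2 + 3) + 1) - 16) + v(-3 - 1*2))**2 = (((2/5 - 8/7) - 16) + 0)**2 = ((-26/35 - 16) + 0)**2 = (-586/35 + 0)**2 = (-586/35)**2 = 343396/1225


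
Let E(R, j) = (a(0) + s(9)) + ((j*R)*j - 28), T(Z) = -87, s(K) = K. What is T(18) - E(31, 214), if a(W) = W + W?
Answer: -1419744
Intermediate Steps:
a(W) = 2*W
E(R, j) = -19 + R*j**2 (E(R, j) = (2*0 + 9) + ((j*R)*j - 28) = (0 + 9) + ((R*j)*j - 28) = 9 + (R*j**2 - 28) = 9 + (-28 + R*j**2) = -19 + R*j**2)
T(18) - E(31, 214) = -87 - (-19 + 31*214**2) = -87 - (-19 + 31*45796) = -87 - (-19 + 1419676) = -87 - 1*1419657 = -87 - 1419657 = -1419744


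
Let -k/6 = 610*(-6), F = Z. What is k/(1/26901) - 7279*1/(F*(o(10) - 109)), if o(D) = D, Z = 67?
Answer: 3918417959959/6633 ≈ 5.9075e+8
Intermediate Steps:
F = 67
k = 21960 (k = -3660*(-6) = -6*(-3660) = 21960)
k/(1/26901) - 7279*1/(F*(o(10) - 109)) = 21960/(1/26901) - 7279*1/(67*(10 - 109)) = 21960/(1/26901) - 7279/((-99*67)) = 21960*26901 - 7279/(-6633) = 590745960 - 7279*(-1/6633) = 590745960 + 7279/6633 = 3918417959959/6633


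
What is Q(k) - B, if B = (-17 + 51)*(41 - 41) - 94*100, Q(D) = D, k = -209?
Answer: 9191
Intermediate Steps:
B = -9400 (B = 34*0 - 9400 = 0 - 9400 = -9400)
Q(k) - B = -209 - 1*(-9400) = -209 + 9400 = 9191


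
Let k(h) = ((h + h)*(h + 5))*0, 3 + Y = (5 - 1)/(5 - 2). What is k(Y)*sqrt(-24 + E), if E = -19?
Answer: 0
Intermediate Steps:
Y = -5/3 (Y = -3 + (5 - 1)/(5 - 2) = -3 + 4/3 = -5/3 ≈ -1.6667)
k(h) = 0 (k(h) = ((2*h)*(5 + h))*0 = (2*h*(5 + h))*0 = 0)
k(Y)*sqrt(-24 + E) = 0*sqrt(-24 - 19) = 0*sqrt(-43) = 0*(I*sqrt(43)) = 0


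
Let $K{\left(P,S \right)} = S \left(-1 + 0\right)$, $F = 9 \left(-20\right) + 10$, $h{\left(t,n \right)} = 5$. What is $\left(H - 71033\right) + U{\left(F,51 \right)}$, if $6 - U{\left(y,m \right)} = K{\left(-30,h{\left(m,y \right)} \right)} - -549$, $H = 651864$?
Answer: $580293$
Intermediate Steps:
$F = -170$ ($F = -180 + 10 = -170$)
$K{\left(P,S \right)} = - S$ ($K{\left(P,S \right)} = S \left(-1\right) = - S$)
$U{\left(y,m \right)} = -538$ ($U{\left(y,m \right)} = 6 - \left(\left(-1\right) 5 - -549\right) = 6 - \left(-5 + 549\right) = 6 - 544 = -538$)
$\left(H - 71033\right) + U{\left(F,51 \right)} = \left(651864 - 71033\right) - 538 = 580831 - 538 = 580293$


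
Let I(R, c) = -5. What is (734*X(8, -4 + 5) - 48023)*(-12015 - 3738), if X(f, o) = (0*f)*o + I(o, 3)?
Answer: 814319829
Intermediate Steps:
X(f, o) = -5 (X(f, o) = (0*f)*o - 5 = 0*o - 5 = 0 - 5 = -5)
(734*X(8, -4 + 5) - 48023)*(-12015 - 3738) = (734*(-5) - 48023)*(-12015 - 3738) = (-3670 - 48023)*(-15753) = -51693*(-15753) = 814319829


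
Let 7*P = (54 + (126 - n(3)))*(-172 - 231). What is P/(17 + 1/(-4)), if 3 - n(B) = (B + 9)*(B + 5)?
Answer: -62868/67 ≈ -938.33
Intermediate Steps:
n(B) = 3 - (5 + B)*(9 + B) (n(B) = 3 - (B + 9)*(B + 5) = 3 - (9 + B)*(5 + B) = 3 - (5 + B)*(9 + B))
P = -15717 (P = ((54 + (126 - (-42 - 1*3² - 14*3)))*(-172 - 231))/7 = ((54 + (126 - (-42 - 1*9 - 42)))*(-403))/7 = ((54 + (126 - (-42 - 9 - 42)))*(-403))/7 = ((54 + (126 - 1*(-93)))*(-403))/7 = ((54 + (126 + 93))*(-403))/7 = ((54 + 219)*(-403))/7 = (273*(-403))/7 = (⅐)*(-110019) = -15717)
P/(17 + 1/(-4)) = -15717/(17 + 1/(-4)) = -15717/(17 - ¼) = -15717/(67/4) = (4/67)*(-15717) = -62868/67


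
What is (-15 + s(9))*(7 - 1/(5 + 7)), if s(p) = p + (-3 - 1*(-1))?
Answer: -166/3 ≈ -55.333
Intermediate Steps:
s(p) = -2 + p (s(p) = p + (-3 + 1) = p - 2 = -2 + p)
(-15 + s(9))*(7 - 1/(5 + 7)) = (-15 + (-2 + 9))*(7 - 1/(5 + 7)) = (-15 + 7)*(7 - 1/12) = -8*(7 + (1/12)*(-1)) = -8*(7 - 1/12) = -8*83/12 = -166/3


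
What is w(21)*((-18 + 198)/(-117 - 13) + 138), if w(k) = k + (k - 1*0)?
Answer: 74592/13 ≈ 5737.8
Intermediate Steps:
w(k) = 2*k (w(k) = k + (k + 0) = k + k = 2*k)
w(21)*((-18 + 198)/(-117 - 13) + 138) = (2*21)*((-18 + 198)/(-117 - 13) + 138) = 42*(180/(-130) + 138) = 42*(180*(-1/130) + 138) = 42*(-18/13 + 138) = 42*(1776/13) = 74592/13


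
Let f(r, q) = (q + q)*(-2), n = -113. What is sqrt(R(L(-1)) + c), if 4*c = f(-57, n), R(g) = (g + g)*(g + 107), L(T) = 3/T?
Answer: I*sqrt(511) ≈ 22.605*I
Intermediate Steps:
R(g) = 2*g*(107 + g) (R(g) = (2*g)*(107 + g) = 2*g*(107 + g))
f(r, q) = -4*q (f(r, q) = (2*q)*(-2) = -4*q)
c = 113 (c = (-4*(-113))/4 = (1/4)*452 = 113)
sqrt(R(L(-1)) + c) = sqrt(2*(3/(-1))*(107 + 3/(-1)) + 113) = sqrt(2*(3*(-1))*(107 + 3*(-1)) + 113) = sqrt(2*(-3)*(107 - 3) + 113) = sqrt(2*(-3)*104 + 113) = sqrt(-624 + 113) = sqrt(-511) = I*sqrt(511)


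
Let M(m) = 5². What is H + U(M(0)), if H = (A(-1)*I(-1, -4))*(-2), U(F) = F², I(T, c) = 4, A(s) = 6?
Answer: 577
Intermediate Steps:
M(m) = 25
H = -48 (H = (6*4)*(-2) = 24*(-2) = -48)
H + U(M(0)) = -48 + 25² = -48 + 625 = 577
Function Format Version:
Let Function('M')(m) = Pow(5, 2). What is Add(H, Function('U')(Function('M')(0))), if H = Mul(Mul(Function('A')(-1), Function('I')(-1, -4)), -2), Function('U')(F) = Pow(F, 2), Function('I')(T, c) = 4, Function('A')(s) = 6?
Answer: 577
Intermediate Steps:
Function('M')(m) = 25
H = -48 (H = Mul(Mul(6, 4), -2) = Mul(24, -2) = -48)
Add(H, Function('U')(Function('M')(0))) = Add(-48, Pow(25, 2)) = Add(-48, 625) = 577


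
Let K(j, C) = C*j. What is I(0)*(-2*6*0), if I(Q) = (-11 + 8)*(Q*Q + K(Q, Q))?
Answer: 0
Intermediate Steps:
I(Q) = -6*Q² (I(Q) = (-11 + 8)*(Q*Q + Q*Q) = -3*(Q² + Q²) = -6*Q²)
I(0)*(-2*6*0) = (-6*0²)*(-2*6*0) = (-6*0)*(-12*0) = 0*0 = 0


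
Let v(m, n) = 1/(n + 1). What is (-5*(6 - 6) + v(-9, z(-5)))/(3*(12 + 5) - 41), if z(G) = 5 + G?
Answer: 1/10 ≈ 0.10000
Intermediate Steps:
v(m, n) = 1/(1 + n)
(-5*(6 - 6) + v(-9, z(-5)))/(3*(12 + 5) - 41) = (-5*(6 - 6) + 1/(1 + (5 - 5)))/(3*(12 + 5) - 41) = (-5*0 + 1/(1 + 0))/(3*17 - 41) = (0 + 1/1)/(51 - 41) = (0 + 1)/10 = 1*(1/10) = 1/10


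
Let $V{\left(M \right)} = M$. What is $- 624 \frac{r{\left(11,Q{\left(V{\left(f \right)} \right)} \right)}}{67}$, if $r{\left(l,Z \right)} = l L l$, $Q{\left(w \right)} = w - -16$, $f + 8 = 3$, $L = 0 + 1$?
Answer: $- \frac{75504}{67} \approx -1126.9$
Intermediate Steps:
$L = 1$
$f = -5$ ($f = -8 + 3 = -5$)
$Q{\left(w \right)} = 16 + w$ ($Q{\left(w \right)} = w + 16 = 16 + w$)
$r{\left(l,Z \right)} = l^{2}$ ($r{\left(l,Z \right)} = l 1 l = l l = l^{2}$)
$- 624 \frac{r{\left(11,Q{\left(V{\left(f \right)} \right)} \right)}}{67} = - 624 \frac{11^{2}}{67} = - 624 \cdot 121 \cdot \frac{1}{67} = \left(-624\right) \frac{121}{67} = - \frac{75504}{67}$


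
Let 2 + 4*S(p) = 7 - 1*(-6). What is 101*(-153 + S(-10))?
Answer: -60701/4 ≈ -15175.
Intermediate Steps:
S(p) = 11/4 (S(p) = -1/2 + (7 - 1*(-6))/4 = -1/2 + (7 + 6)/4 = -1/2 + (1/4)*13 = -1/2 + 13/4 = 11/4)
101*(-153 + S(-10)) = 101*(-153 + 11/4) = 101*(-601/4) = -60701/4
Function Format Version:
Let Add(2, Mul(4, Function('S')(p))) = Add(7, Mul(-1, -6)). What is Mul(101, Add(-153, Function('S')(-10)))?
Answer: Rational(-60701, 4) ≈ -15175.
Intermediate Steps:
Function('S')(p) = Rational(11, 4) (Function('S')(p) = Add(Rational(-1, 2), Mul(Rational(1, 4), Add(7, Mul(-1, -6)))) = Add(Rational(-1, 2), Mul(Rational(1, 4), Add(7, 6))) = Add(Rational(-1, 2), Mul(Rational(1, 4), 13)) = Add(Rational(-1, 2), Rational(13, 4)) = Rational(11, 4))
Mul(101, Add(-153, Function('S')(-10))) = Mul(101, Add(-153, Rational(11, 4))) = Mul(101, Rational(-601, 4)) = Rational(-60701, 4)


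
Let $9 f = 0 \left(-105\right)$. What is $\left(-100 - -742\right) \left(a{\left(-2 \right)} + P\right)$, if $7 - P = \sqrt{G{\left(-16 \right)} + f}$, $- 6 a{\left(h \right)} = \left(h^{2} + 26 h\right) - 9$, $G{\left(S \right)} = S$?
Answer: $10593 - 2568 i \approx 10593.0 - 2568.0 i$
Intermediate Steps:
$f = 0$ ($f = \frac{0 \left(-105\right)}{9} = \frac{1}{9} \cdot 0 = 0$)
$a{\left(h \right)} = \frac{3}{2} - \frac{13 h}{3} - \frac{h^{2}}{6}$ ($a{\left(h \right)} = - \frac{\left(h^{2} + 26 h\right) - 9}{6} = - \frac{-9 + h^{2} + 26 h}{6} = \frac{3}{2} - \frac{13 h}{3} - \frac{h^{2}}{6}$)
$P = 7 - 4 i$ ($P = 7 - \sqrt{-16 + 0} = 7 - \sqrt{-16} = 7 - 4 i \approx 7.0 - 4.0 i$)
$\left(-100 - -742\right) \left(a{\left(-2 \right)} + P\right) = \left(-100 - -742\right) \left(\left(\frac{3}{2} - - \frac{26}{3} - \frac{\left(-2\right)^{2}}{6}\right) + \left(7 - 4 i\right)\right) = \left(-100 + 742\right) \left(\left(\frac{3}{2} + \frac{26}{3} - \frac{2}{3}\right) + \left(7 - 4 i\right)\right) = 642 \left(\left(\frac{3}{2} + \frac{26}{3} - \frac{2}{3}\right) + \left(7 - 4 i\right)\right) = 642 \left(\frac{19}{2} + \left(7 - 4 i\right)\right) = 642 \left(\frac{33}{2} - 4 i\right) = 10593 - 2568 i$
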